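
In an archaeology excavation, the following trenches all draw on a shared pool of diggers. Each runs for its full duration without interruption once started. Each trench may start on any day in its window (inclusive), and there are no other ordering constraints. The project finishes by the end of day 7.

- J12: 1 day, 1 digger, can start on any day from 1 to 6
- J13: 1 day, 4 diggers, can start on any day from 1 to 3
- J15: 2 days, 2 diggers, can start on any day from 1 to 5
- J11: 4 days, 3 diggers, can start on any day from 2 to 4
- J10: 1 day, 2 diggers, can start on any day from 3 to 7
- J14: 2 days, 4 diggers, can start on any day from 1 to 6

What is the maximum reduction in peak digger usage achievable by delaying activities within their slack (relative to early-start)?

Early-start peak: d1:11  d2:9  d3:5  d4:3  d5:3  d6:0  d7:0 ⇒ 11.
Leveled (J12@1, J13@1, J15@2, J11@2, J10@4, J14@6): d1:5  d2:5  d3:5  d4:5  d5:3  d6:4  d7:4 ⇒ 5.
Reduction 11 − 5 = 6.

6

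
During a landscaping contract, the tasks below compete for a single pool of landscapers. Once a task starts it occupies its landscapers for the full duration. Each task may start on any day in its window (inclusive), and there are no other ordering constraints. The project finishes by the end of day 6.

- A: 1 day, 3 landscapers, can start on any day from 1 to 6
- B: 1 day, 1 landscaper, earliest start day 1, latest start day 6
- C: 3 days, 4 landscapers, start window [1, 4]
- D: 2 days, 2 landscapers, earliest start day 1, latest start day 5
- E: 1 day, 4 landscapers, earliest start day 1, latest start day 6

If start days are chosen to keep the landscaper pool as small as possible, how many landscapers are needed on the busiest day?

5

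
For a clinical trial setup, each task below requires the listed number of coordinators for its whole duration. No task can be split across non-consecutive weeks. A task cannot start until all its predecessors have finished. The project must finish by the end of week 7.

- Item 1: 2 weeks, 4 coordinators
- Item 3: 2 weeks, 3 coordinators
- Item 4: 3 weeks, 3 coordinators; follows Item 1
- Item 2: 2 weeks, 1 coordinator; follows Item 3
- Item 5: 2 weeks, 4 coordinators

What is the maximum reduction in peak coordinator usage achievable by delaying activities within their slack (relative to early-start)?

5

Early-start peak: w1:11  w2:11  w3:4  w4:4  w5:3  w6:0  w7:0 ⇒ 11.
Leveled (Item 1@1, Item 3@3, Item 4@3, Item 2@5, Item 5@6): w1:4  w2:4  w3:6  w4:6  w5:4  w6:5  w7:4 ⇒ 6.
Reduction 11 − 6 = 5.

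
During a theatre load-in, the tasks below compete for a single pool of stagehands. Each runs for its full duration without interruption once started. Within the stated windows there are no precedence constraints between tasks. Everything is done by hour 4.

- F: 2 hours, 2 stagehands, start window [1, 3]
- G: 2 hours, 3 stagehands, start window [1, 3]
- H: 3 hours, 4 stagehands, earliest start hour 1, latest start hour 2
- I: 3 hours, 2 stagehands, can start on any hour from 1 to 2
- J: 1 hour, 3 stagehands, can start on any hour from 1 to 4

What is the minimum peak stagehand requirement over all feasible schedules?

9

Early-start (F@1, G@1, H@1, I@1, J@1) gives peak 14: h1:14  h2:11  h3:6  h4:0.
Shift G→3, J→4.
Schedule F@1, G@3, H@1, I@1, J@4: h1:8  h2:8  h3:9  h4:6 — peak 9.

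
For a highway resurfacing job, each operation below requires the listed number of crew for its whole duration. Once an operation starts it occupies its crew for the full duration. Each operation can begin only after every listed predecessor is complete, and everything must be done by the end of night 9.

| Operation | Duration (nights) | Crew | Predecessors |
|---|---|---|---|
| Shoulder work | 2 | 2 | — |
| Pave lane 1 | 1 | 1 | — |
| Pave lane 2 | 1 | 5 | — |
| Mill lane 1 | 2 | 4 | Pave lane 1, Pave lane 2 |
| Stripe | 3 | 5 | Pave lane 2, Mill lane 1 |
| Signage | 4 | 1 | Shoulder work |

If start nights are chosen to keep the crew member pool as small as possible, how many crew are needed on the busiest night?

6

Early-start (Shoulder work@1, Pave lane 1@1, Pave lane 2@1, Mill lane 1@2, Stripe@4, Signage@3) gives peak 8: n1:8  n2:6  n3:5  n4:6  n5:6  n6:6  n7:0  n8:0  n9:0.
Shift Pave lane 2→3, Mill lane 1→4, Stripe→6.
Schedule Shoulder work@1, Pave lane 1@1, Pave lane 2@3, Mill lane 1@4, Stripe@6, Signage@3: n1:3  n2:2  n3:6  n4:5  n5:5  n6:6  n7:5  n8:5  n9:0 — peak 6.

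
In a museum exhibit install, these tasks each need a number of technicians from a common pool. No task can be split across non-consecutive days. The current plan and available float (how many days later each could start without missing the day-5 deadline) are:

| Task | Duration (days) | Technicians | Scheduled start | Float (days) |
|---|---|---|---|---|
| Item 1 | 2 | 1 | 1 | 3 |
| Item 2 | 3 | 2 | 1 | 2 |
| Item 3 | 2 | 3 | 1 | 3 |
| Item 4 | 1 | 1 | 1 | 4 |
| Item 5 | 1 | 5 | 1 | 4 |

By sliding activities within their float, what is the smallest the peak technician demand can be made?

5

Early-start (Item 1@1, Item 2@1, Item 3@1, Item 4@1, Item 5@1) gives peak 12: d1:12  d2:6  d3:2  d4:0  d5:0.
Shift Item 3→3, Item 5→5.
Schedule Item 1@1, Item 2@1, Item 3@3, Item 4@1, Item 5@5: d1:4  d2:3  d3:5  d4:3  d5:5 — peak 5.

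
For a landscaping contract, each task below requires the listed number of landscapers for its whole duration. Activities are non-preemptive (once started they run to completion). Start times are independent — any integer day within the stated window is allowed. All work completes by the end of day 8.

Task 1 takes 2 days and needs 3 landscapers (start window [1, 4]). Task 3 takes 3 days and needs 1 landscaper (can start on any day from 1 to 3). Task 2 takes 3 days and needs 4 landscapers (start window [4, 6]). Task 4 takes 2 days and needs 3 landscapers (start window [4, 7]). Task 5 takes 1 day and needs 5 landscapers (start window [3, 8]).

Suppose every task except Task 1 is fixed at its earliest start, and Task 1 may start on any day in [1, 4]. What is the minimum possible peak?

Task 1@1: d1:4  d2:4  d3:6  d4:7  d5:7  d6:4  d7:0  d8:0 → peak 7
Task 1@2: d1:1  d2:4  d3:9  d4:7  d5:7  d6:4  d7:0  d8:0 → peak 9
Task 1@3: d1:1  d2:1  d3:9  d4:10  d5:7  d6:4  d7:0  d8:0 → peak 10
Task 1@4: d1:1  d2:1  d3:6  d4:10  d5:10  d6:4  d7:0  d8:0 → peak 10
Best is Task 1@1, peak 7.

7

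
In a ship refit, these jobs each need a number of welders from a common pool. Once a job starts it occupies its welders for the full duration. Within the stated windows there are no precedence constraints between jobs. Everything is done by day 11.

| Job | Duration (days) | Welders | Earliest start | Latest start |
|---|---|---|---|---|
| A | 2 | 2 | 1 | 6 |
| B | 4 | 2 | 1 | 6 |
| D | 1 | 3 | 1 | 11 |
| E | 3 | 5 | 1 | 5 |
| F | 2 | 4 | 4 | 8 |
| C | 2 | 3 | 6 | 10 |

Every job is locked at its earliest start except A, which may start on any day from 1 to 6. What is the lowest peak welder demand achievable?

A@1: d1:12  d2:9  d3:7  d4:6  d5:4  d6:3  d7:3  d8:0  d9:0  d10:0  d11:0 → peak 12
A@2: d1:10  d2:9  d3:9  d4:6  d5:4  d6:3  d7:3  d8:0  d9:0  d10:0  d11:0 → peak 10
A@3: d1:10  d2:7  d3:9  d4:8  d5:4  d6:3  d7:3  d8:0  d9:0  d10:0  d11:0 → peak 10
A@4: d1:10  d2:7  d3:7  d4:8  d5:6  d6:3  d7:3  d8:0  d9:0  d10:0  d11:0 → peak 10
A@5: d1:10  d2:7  d3:7  d4:6  d5:6  d6:5  d7:3  d8:0  d9:0  d10:0  d11:0 → peak 10
A@6: d1:10  d2:7  d3:7  d4:6  d5:4  d6:5  d7:5  d8:0  d9:0  d10:0  d11:0 → peak 10
Best is A@2, peak 10.

10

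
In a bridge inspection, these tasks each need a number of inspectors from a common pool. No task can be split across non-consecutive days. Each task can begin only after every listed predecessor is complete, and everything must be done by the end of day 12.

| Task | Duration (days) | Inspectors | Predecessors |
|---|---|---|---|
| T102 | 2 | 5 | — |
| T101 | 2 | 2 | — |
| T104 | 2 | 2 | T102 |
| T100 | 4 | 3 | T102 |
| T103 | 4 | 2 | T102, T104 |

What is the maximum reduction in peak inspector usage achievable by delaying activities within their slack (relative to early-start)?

Early-start peak: d1:7  d2:7  d3:5  d4:5  d5:5  d6:5  d7:2  d8:2  d9:0  d10:0  d11:0  d12:0 ⇒ 7.
Leveled (T102@1, T101@3, T104@3, T100@5, T103@5): d1:5  d2:5  d3:4  d4:4  d5:5  d6:5  d7:5  d8:5  d9:0  d10:0  d11:0  d12:0 ⇒ 5.
Reduction 7 − 5 = 2.

2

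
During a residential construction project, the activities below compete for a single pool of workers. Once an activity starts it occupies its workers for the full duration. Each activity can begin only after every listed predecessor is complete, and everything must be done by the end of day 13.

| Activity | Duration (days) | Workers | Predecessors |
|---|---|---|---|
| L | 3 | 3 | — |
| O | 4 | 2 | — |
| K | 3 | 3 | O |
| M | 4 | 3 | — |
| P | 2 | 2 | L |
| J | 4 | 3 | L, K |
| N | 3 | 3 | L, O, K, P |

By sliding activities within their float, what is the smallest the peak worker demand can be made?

6

Early-start (L@1, O@1, K@5, M@1, P@4, J@8, N@8) gives peak 8: d1:8  d2:8  d3:8  d4:7  d5:5  d6:3  d7:3  d8:6  d9:6  d10:6  d11:3  d12:0  d13:0.
Shift M→4, P→8, N→10.
Schedule L@1, O@1, K@5, M@4, P@8, J@8, N@10: d1:5  d2:5  d3:5  d4:5  d5:6  d6:6  d7:6  d8:5  d9:5  d10:6  d11:6  d12:3  d13:0 — peak 6.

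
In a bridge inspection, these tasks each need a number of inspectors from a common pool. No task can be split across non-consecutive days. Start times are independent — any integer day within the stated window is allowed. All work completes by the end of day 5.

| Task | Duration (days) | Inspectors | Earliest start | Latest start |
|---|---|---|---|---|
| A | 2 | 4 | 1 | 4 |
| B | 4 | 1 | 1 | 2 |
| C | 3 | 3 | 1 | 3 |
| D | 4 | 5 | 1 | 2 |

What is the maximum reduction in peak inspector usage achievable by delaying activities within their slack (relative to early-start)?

Early-start peak: d1:13  d2:13  d3:9  d4:6  d5:0 ⇒ 13.
Leveled (A@1, B@1, C@3, D@1): d1:10  d2:10  d3:9  d4:9  d5:3 ⇒ 10.
Reduction 13 − 10 = 3.

3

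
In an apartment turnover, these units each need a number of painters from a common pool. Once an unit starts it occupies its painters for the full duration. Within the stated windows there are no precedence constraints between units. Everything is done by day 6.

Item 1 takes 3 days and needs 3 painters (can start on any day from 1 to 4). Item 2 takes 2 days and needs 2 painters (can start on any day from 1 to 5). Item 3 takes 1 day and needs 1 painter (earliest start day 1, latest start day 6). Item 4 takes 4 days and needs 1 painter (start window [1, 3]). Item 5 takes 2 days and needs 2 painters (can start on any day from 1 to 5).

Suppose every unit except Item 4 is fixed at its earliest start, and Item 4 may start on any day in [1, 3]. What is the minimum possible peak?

Item 4@1: d1:9  d2:8  d3:4  d4:1  d5:0  d6:0 → peak 9
Item 4@2: d1:8  d2:8  d3:4  d4:1  d5:1  d6:0 → peak 8
Item 4@3: d1:8  d2:7  d3:4  d4:1  d5:1  d6:1 → peak 8
Best is Item 4@2, peak 8.

8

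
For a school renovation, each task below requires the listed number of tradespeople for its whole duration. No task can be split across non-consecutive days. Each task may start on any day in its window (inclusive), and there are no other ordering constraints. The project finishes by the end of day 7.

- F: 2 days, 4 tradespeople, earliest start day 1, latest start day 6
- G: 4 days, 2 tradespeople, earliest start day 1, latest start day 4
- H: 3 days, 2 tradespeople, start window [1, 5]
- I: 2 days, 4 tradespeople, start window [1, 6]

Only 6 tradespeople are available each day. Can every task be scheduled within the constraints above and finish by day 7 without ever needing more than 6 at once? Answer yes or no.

yes

Schedule F@1, G@1, H@3, I@5: d1:6  d2:6  d3:4  d4:4  d5:6  d6:4  d7:0 — peak 6 ≤ 6.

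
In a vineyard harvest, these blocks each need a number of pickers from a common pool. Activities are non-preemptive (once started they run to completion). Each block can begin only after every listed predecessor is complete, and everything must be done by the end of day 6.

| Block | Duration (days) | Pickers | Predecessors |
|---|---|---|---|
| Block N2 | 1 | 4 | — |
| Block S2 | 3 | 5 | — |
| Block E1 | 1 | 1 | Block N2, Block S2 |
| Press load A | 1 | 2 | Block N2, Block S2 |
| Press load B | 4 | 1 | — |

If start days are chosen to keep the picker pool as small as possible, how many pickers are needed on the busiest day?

Early-start (Block N2@1, Block S2@1, Block E1@4, Press load A@4, Press load B@1) gives peak 10: d1:10  d2:6  d3:6  d4:4  d5:0  d6:0.
Shift Block S2→2, Block E1→5, Press load A→5.
Schedule Block N2@1, Block S2@2, Block E1@5, Press load A@5, Press load B@1: d1:5  d2:6  d3:6  d4:6  d5:3  d6:0 — peak 6.

6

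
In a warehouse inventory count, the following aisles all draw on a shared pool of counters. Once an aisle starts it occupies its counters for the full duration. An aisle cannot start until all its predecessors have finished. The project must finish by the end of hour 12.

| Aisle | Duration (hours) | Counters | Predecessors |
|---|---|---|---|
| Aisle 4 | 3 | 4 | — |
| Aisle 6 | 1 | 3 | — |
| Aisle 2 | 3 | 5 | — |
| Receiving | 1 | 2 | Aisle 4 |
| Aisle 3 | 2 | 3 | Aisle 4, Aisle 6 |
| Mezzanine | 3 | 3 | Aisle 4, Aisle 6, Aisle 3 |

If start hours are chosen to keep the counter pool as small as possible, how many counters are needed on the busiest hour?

5

Early-start (Aisle 4@1, Aisle 6@1, Aisle 2@1, Receiving@4, Aisle 3@4, Mezzanine@6) gives peak 12: h1:12  h2:9  h3:9  h4:5  h5:3  h6:3  h7:3  h8:3  h9:0  h10:0  h11:0  h12:0.
Shift Aisle 6→4, Aisle 2→5, Aisle 3→8, Mezzanine→10.
Schedule Aisle 4@1, Aisle 6@4, Aisle 2@5, Receiving@4, Aisle 3@8, Mezzanine@10: h1:4  h2:4  h3:4  h4:5  h5:5  h6:5  h7:5  h8:3  h9:3  h10:3  h11:3  h12:3 — peak 5.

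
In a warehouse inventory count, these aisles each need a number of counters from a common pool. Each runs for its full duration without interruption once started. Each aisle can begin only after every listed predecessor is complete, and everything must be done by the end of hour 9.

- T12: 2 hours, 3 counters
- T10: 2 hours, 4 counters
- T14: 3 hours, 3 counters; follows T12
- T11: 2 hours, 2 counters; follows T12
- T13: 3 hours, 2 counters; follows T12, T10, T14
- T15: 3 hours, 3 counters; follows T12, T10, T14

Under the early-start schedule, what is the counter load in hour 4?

At early start, hour 4 has: T14, T11.
Demand: 3 + 2 = 5.

5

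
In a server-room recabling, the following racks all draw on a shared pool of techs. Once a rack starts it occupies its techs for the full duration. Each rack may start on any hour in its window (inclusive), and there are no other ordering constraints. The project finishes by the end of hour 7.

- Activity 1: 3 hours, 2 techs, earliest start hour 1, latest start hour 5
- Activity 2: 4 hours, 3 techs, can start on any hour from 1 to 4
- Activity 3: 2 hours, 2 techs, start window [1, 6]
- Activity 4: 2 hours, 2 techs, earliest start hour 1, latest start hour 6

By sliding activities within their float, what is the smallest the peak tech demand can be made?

Early-start (Activity 1@1, Activity 2@1, Activity 3@1, Activity 4@1) gives peak 9: h1:9  h2:9  h3:5  h4:3  h5:0  h6:0  h7:0.
Shift Activity 3→4, Activity 4→5.
Schedule Activity 1@1, Activity 2@1, Activity 3@4, Activity 4@5: h1:5  h2:5  h3:5  h4:5  h5:4  h6:2  h7:0 — peak 5.

5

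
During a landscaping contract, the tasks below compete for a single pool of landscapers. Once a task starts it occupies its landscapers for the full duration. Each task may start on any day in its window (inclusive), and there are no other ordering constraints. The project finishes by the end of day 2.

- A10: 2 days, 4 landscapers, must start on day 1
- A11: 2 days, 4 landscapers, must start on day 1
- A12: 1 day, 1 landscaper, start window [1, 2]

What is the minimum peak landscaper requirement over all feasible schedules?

Schedule A10@1, A11@1, A12@1: d1:9  d2:8 — peak 9.
Total landscaper-days = 17 over 2 days ⇒ peak ≥ ⌈17/2⌉ = 9, so 9 is optimal.

9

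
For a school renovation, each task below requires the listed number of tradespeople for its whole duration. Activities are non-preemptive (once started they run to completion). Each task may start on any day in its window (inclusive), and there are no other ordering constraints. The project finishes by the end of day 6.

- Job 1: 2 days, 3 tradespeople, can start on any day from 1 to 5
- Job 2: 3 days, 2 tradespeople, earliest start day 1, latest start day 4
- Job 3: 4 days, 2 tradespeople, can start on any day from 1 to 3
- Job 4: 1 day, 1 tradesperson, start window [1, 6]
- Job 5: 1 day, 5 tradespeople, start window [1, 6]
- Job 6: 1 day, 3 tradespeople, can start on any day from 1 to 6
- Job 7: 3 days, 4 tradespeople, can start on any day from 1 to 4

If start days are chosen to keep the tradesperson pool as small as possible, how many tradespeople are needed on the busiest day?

7

Early-start (Job 1@1, Job 2@1, Job 3@1, Job 4@1, Job 5@1, Job 6@1, Job 7@1) gives peak 20: d1:20  d2:11  d3:8  d4:2  d5:0  d6:0.
Shift Job 1→2, Job 3→2, Job 4→4, Job 6→6, Job 7→4.
Schedule Job 1@2, Job 2@1, Job 3@2, Job 4@4, Job 5@1, Job 6@6, Job 7@4: d1:7  d2:7  d3:7  d4:7  d5:6  d6:7 — peak 7.
Total tradesperson-days = 41 over 6 days ⇒ peak ≥ ⌈41/6⌉ = 7, so 7 is optimal.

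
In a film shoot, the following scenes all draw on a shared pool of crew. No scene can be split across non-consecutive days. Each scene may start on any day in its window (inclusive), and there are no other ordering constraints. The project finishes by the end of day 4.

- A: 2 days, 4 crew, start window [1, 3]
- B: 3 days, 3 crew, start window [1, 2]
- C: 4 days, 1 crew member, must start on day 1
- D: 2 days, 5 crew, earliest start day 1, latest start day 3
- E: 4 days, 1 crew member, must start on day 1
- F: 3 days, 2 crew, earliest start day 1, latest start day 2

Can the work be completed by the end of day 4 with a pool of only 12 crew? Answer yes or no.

Schedule A@1, B@1, C@1, D@3, E@1, F@1: d1:11  d2:11  d3:12  d4:7 — peak 12 ≤ 12.

yes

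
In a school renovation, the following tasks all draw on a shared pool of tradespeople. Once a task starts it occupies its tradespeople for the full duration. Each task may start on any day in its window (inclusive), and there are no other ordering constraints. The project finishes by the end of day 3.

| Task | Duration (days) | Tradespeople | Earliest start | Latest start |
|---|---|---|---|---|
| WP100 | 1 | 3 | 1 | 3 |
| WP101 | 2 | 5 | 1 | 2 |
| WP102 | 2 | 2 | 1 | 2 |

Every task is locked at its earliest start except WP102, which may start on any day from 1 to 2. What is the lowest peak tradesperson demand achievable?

WP102@1: d1:10  d2:7  d3:0 → peak 10
WP102@2: d1:8  d2:7  d3:2 → peak 8
Best is WP102@2, peak 8.

8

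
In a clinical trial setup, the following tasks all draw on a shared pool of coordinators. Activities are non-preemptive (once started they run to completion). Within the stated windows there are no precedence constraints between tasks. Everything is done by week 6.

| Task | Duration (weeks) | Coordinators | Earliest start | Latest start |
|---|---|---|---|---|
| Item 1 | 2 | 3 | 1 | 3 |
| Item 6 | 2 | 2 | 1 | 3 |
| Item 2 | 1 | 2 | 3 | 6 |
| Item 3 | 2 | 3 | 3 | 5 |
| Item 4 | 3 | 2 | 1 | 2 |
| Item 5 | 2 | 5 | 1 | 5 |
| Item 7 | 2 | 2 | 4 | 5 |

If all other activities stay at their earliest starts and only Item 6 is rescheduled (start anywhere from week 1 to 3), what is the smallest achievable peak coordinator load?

10

Item 6@1: w1:12  w2:12  w3:7  w4:5  w5:2  w6:0 → peak 12
Item 6@2: w1:10  w2:12  w3:9  w4:5  w5:2  w6:0 → peak 12
Item 6@3: w1:10  w2:10  w3:9  w4:7  w5:2  w6:0 → peak 10
Best is Item 6@3, peak 10.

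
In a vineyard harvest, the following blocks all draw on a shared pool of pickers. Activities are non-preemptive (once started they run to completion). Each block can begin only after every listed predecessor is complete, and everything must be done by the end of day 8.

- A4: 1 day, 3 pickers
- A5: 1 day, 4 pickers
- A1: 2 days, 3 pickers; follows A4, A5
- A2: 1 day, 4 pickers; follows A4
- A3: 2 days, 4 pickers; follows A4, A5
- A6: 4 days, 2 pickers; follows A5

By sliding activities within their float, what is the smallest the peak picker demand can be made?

5

Early-start (A4@1, A5@1, A1@2, A2@2, A3@2, A6@2) gives peak 13: d1:7  d2:13  d3:9  d4:2  d5:2  d6:0  d7:0  d8:0.
Shift A4→2, A1→3, A2→6, A3→7.
Schedule A4@2, A5@1, A1@3, A2@6, A3@7, A6@2: d1:4  d2:5  d3:5  d4:5  d5:2  d6:4  d7:4  d8:4 — peak 5.
Total picker-days = 33 over 8 days ⇒ peak ≥ ⌈33/8⌉ = 5, so 5 is optimal.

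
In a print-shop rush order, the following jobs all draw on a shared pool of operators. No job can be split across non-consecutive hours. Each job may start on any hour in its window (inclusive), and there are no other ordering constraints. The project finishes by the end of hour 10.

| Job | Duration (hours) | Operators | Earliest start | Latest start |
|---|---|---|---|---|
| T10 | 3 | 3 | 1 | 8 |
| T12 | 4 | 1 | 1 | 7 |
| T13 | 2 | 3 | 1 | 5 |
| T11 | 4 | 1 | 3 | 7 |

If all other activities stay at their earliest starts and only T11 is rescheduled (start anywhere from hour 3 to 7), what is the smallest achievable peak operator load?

7

T11@3: h1:7  h2:7  h3:5  h4:2  h5:1  h6:1  h7:0  h8:0  h9:0  h10:0 → peak 7
T11@4: h1:7  h2:7  h3:4  h4:2  h5:1  h6:1  h7:1  h8:0  h9:0  h10:0 → peak 7
T11@5: h1:7  h2:7  h3:4  h4:1  h5:1  h6:1  h7:1  h8:1  h9:0  h10:0 → peak 7
T11@6: h1:7  h2:7  h3:4  h4:1  h5:0  h6:1  h7:1  h8:1  h9:1  h10:0 → peak 7
T11@7: h1:7  h2:7  h3:4  h4:1  h5:0  h6:0  h7:1  h8:1  h9:1  h10:1 → peak 7
Best is T11@3, peak 7.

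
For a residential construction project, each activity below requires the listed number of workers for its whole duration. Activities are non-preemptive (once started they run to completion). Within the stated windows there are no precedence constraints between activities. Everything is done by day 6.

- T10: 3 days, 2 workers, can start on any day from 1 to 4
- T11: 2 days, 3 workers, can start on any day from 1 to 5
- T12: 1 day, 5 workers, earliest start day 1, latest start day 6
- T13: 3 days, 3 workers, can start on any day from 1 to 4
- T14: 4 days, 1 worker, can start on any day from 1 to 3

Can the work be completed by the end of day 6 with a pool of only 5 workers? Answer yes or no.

The minimum achievable peak is 6; 5 < 6, so no feasible schedule stays within the cap.

no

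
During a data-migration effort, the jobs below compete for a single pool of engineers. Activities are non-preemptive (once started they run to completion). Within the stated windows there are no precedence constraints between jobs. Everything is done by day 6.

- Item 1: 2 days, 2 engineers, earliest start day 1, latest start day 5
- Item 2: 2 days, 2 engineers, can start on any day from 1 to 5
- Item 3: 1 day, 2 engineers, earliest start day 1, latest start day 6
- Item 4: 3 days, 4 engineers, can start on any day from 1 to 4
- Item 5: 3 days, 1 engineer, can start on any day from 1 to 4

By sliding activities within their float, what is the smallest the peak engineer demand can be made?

5

Early-start (Item 1@1, Item 2@1, Item 3@1, Item 4@1, Item 5@1) gives peak 11: d1:11  d2:9  d3:5  d4:0  d5:0  d6:0.
Shift Item 3→3, Item 4→4.
Schedule Item 1@1, Item 2@1, Item 3@3, Item 4@4, Item 5@1: d1:5  d2:5  d3:3  d4:4  d5:4  d6:4 — peak 5.
Total engineer-days = 25 over 6 days ⇒ peak ≥ ⌈25/6⌉ = 5, so 5 is optimal.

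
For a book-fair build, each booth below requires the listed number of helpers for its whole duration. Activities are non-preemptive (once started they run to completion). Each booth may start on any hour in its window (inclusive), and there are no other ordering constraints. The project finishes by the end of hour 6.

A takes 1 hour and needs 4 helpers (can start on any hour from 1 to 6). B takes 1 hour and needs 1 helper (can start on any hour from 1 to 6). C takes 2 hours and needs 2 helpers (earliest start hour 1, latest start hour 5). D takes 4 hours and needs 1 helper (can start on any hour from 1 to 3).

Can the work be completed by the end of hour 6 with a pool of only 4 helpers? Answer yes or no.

Schedule A@1, B@2, C@2, D@2: h1:4  h2:4  h3:3  h4:1  h5:1  h6:0 — peak 4 ≤ 4.

yes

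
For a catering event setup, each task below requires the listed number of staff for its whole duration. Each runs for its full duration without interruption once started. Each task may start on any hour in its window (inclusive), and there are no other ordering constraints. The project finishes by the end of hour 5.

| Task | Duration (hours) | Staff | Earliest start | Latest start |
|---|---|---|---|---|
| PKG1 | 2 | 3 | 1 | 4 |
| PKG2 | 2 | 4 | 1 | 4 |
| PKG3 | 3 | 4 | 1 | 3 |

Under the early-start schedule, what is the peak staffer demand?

Early-start schedule: PKG1@1, PKG2@1, PKG3@1.
Load per hour: hour 1: 11, hour 2: 11, hour 3: 4, hour 4: 0, hour 5: 0.
Peak is 11.

11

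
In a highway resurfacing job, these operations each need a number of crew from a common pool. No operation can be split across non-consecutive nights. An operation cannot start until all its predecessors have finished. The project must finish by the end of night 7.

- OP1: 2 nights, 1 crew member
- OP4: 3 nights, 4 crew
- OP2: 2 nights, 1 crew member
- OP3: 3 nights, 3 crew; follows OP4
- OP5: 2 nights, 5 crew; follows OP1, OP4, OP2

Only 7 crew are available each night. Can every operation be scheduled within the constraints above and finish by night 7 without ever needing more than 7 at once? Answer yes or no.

The minimum achievable peak is 8; 7 < 8, so no feasible schedule stays within the cap.

no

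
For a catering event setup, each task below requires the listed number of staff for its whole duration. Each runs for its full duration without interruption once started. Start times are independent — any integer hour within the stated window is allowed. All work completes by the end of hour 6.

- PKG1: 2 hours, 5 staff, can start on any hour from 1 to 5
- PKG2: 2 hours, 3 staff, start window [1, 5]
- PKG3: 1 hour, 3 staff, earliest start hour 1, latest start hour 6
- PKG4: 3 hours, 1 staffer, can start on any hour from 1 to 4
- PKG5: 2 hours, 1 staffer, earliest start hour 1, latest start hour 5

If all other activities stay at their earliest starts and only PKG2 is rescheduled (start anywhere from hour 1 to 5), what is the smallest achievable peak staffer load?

10

PKG2@1: h1:13  h2:10  h3:1  h4:0  h5:0  h6:0 → peak 13
PKG2@2: h1:10  h2:10  h3:4  h4:0  h5:0  h6:0 → peak 10
PKG2@3: h1:10  h2:7  h3:4  h4:3  h5:0  h6:0 → peak 10
PKG2@4: h1:10  h2:7  h3:1  h4:3  h5:3  h6:0 → peak 10
PKG2@5: h1:10  h2:7  h3:1  h4:0  h5:3  h6:3 → peak 10
Best is PKG2@2, peak 10.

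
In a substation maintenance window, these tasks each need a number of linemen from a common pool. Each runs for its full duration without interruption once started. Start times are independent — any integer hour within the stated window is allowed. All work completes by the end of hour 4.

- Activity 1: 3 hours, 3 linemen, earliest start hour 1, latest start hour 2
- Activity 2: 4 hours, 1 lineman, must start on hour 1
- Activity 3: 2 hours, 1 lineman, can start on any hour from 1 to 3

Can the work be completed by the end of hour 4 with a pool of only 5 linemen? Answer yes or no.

Schedule Activity 1@1, Activity 2@1, Activity 3@1: h1:5  h2:5  h3:4  h4:1 — peak 5 ≤ 5.

yes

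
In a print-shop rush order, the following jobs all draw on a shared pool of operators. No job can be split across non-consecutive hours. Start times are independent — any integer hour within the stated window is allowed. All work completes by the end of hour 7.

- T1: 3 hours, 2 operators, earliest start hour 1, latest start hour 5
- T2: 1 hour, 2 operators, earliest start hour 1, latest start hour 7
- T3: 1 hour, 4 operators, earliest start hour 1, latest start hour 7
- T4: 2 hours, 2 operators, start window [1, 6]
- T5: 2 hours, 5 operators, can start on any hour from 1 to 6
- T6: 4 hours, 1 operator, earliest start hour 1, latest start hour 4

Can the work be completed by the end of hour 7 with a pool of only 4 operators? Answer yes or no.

no

Total operator-hours = 30; over 7 hours the average is 30/7 > 4, so some hour must exceed 4.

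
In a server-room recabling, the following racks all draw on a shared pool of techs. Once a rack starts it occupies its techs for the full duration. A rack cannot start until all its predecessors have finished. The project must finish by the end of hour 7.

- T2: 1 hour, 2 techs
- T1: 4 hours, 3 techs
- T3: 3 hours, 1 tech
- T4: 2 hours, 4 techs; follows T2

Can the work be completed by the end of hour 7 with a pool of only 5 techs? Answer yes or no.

yes

Schedule T2@1, T1@2, T3@1, T4@6: h1:3  h2:4  h3:4  h4:3  h5:3  h6:4  h7:4 — peak 4 ≤ 5.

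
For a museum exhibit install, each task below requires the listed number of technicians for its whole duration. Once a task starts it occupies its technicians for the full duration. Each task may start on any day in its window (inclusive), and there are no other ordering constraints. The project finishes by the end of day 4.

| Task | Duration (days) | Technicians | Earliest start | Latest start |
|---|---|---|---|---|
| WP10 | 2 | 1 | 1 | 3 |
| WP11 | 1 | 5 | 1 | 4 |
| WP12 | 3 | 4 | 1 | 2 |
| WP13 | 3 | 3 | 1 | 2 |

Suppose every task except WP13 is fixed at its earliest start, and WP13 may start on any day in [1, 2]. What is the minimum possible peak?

10

WP13@1: d1:13  d2:8  d3:7  d4:0 → peak 13
WP13@2: d1:10  d2:8  d3:7  d4:3 → peak 10
Best is WP13@2, peak 10.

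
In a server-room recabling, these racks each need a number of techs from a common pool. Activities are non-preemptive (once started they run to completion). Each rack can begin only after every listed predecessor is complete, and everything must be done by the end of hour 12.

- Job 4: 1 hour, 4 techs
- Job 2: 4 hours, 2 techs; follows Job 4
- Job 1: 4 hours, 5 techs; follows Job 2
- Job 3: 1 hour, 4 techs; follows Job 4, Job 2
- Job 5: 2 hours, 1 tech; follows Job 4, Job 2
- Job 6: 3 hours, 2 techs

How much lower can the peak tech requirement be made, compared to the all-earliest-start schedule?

Early-start peak: h1:6  h2:4  h3:4  h4:2  h5:2  h6:10  h7:6  h8:5  h9:5  h10:0  h11:0  h12:0 ⇒ 10.
Leveled (Job 4@1, Job 2@2, Job 1@6, Job 3@10, Job 5@10, Job 6@2): h1:4  h2:4  h3:4  h4:4  h5:2  h6:5  h7:5  h8:5  h9:5  h10:5  h11:1  h12:0 ⇒ 5.
Reduction 10 − 5 = 5.

5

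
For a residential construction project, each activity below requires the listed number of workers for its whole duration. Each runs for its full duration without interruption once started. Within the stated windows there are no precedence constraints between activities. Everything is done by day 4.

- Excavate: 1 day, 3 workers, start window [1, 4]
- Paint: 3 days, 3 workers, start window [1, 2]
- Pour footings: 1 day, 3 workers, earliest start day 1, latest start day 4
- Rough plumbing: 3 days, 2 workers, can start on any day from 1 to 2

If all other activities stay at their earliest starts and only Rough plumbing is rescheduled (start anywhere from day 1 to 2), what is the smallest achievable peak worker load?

9

Rough plumbing@1: d1:11  d2:5  d3:5  d4:0 → peak 11
Rough plumbing@2: d1:9  d2:5  d3:5  d4:2 → peak 9
Best is Rough plumbing@2, peak 9.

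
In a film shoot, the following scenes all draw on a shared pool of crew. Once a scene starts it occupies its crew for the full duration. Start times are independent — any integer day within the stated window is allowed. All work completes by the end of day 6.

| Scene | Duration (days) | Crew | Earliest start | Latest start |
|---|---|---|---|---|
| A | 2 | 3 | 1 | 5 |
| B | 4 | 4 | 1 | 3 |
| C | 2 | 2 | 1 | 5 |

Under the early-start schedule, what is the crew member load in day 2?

At early start, day 2 has: A, B, C.
Demand: 3 + 4 + 2 = 9.

9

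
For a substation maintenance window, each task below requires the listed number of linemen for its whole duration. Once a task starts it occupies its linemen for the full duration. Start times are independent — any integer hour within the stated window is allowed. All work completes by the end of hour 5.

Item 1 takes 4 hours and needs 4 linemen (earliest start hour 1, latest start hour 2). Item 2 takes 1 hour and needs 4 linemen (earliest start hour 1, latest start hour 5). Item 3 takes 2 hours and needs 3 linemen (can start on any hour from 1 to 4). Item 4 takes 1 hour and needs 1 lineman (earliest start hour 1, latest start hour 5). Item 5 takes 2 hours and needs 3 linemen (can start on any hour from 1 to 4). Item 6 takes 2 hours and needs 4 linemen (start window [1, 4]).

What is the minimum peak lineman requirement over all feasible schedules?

Early-start (Item 1@1, Item 2@1, Item 3@1, Item 4@1, Item 5@1, Item 6@1) gives peak 19: h1:19  h2:14  h3:4  h4:4  h5:0.
Shift Item 3→2, Item 5→2, Item 6→4.
Schedule Item 1@1, Item 2@1, Item 3@2, Item 4@1, Item 5@2, Item 6@4: h1:9  h2:10  h3:10  h4:8  h5:4 — peak 10.

10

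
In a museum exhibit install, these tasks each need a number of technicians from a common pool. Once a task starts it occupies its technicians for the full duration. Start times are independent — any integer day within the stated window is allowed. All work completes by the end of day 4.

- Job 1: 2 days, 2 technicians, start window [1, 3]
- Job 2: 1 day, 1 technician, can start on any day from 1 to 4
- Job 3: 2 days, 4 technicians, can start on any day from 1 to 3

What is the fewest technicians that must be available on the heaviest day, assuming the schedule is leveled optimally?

4

Early-start (Job 1@1, Job 2@1, Job 3@1) gives peak 7: d1:7  d2:6  d3:0  d4:0.
Shift Job 3→3.
Schedule Job 1@1, Job 2@1, Job 3@3: d1:3  d2:2  d3:4  d4:4 — peak 4.
Total technician-days = 13 over 4 days ⇒ peak ≥ ⌈13/4⌉ = 4, so 4 is optimal.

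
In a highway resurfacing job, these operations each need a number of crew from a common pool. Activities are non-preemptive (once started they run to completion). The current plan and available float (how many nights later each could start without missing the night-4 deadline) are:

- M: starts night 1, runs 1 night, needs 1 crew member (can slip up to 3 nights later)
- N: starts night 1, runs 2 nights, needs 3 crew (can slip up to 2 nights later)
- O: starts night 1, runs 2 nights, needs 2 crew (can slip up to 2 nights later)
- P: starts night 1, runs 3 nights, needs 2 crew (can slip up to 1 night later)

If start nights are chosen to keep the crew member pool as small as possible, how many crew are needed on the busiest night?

Early-start (M@1, N@1, O@1, P@1) gives peak 8: n1:8  n2:7  n3:2  n4:0.
Shift O→3, P→2.
Schedule M@1, N@1, O@3, P@2: n1:4  n2:5  n3:4  n4:4 — peak 5.
Total crew member-nights = 17 over 4 nights ⇒ peak ≥ ⌈17/4⌉ = 5, so 5 is optimal.

5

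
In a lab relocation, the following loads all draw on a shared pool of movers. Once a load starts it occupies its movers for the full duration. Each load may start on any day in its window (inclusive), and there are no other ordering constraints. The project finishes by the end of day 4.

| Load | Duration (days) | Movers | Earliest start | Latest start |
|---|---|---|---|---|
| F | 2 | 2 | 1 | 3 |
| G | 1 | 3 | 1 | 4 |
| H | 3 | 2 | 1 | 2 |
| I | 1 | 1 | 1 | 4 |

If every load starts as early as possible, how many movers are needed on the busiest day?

8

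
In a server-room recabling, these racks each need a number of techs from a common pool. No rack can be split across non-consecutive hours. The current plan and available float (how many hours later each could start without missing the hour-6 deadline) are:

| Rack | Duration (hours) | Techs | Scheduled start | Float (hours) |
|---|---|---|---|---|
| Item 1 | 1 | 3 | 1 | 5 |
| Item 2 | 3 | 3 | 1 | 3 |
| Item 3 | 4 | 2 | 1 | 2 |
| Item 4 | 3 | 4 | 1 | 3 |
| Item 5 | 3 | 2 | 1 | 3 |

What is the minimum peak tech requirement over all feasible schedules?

7

Early-start (Item 1@1, Item 2@1, Item 3@1, Item 4@1, Item 5@1) gives peak 14: h1:14  h2:11  h3:11  h4:2  h5:0  h6:0.
Shift Item 2→4, Item 3→2, Item 5→4.
Schedule Item 1@1, Item 2@4, Item 3@2, Item 4@1, Item 5@4: h1:7  h2:6  h3:6  h4:7  h5:7  h6:5 — peak 7.
Total tech-hours = 38 over 6 hours ⇒ peak ≥ ⌈38/6⌉ = 7, so 7 is optimal.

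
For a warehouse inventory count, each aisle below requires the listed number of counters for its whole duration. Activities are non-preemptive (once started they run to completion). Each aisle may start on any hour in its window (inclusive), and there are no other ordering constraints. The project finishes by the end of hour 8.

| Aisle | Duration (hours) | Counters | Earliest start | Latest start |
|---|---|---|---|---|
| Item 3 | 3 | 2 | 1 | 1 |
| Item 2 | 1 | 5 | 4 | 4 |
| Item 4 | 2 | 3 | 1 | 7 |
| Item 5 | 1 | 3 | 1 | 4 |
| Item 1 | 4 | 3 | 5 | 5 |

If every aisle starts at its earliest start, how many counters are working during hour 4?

At early start, hour 4 has: Item 2.
Demand: 5 = 5.

5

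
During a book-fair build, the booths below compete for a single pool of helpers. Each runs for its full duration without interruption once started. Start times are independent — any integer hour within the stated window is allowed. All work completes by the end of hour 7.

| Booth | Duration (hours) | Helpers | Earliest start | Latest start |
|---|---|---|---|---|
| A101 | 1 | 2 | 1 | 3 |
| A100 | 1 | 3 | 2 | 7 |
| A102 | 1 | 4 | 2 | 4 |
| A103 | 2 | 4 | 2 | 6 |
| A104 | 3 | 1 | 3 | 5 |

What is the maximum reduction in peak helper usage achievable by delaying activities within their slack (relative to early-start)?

7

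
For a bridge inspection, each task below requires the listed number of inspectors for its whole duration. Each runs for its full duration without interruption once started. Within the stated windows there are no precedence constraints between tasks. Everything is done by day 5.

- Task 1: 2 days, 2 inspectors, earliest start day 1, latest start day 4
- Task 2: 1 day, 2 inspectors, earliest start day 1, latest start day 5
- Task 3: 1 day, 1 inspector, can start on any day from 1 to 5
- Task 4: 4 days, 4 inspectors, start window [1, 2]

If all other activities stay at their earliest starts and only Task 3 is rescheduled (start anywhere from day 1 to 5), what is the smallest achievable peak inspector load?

8

Task 3@1: d1:9  d2:6  d3:4  d4:4  d5:0 → peak 9
Task 3@2: d1:8  d2:7  d3:4  d4:4  d5:0 → peak 8
Task 3@3: d1:8  d2:6  d3:5  d4:4  d5:0 → peak 8
Task 3@4: d1:8  d2:6  d3:4  d4:5  d5:0 → peak 8
Task 3@5: d1:8  d2:6  d3:4  d4:4  d5:1 → peak 8
Best is Task 3@2, peak 8.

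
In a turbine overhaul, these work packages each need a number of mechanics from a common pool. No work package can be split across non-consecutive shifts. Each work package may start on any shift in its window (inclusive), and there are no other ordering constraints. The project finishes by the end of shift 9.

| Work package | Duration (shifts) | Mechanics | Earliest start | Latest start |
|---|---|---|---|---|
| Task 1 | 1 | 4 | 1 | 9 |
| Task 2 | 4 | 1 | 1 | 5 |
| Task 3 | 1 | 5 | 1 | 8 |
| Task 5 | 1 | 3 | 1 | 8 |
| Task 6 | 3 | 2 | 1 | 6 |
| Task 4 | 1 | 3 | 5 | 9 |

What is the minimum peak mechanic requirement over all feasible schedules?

5

Early-start (Task 1@1, Task 2@1, Task 3@1, Task 5@1, Task 6@1, Task 4@5) gives peak 15: s1:15  s2:3  s3:3  s4:1  s5:3  s6:0  s7:0  s8:0  s9:0.
Shift Task 3→5, Task 5→2, Task 6→6, Task 4→6.
Schedule Task 1@1, Task 2@1, Task 3@5, Task 5@2, Task 6@6, Task 4@6: s1:5  s2:4  s3:1  s4:1  s5:5  s6:5  s7:2  s8:2  s9:0 — peak 5.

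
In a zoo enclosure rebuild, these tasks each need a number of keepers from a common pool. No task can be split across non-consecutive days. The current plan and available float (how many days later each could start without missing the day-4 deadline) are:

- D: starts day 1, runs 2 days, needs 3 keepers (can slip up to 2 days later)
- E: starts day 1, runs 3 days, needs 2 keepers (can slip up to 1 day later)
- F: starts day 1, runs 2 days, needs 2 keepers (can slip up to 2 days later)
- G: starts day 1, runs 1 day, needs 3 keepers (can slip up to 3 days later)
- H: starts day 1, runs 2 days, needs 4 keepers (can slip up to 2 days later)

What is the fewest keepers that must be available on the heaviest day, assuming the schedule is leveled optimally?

7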